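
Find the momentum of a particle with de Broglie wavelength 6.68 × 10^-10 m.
9.92 × 10^-25 kg·m/s

From the de Broglie relation λ = h/p, we solve for p:

p = h/λ
p = (6.626 × 10^-34 J·s) / (6.68 × 10^-10 m)
p = 9.92 × 10^-25 kg·m/s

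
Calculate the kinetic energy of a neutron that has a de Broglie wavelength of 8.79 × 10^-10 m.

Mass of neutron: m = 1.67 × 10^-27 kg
1.70 × 10^-22 J (or 1.06 × 10^-3 eV)

From λ = h/√(2mKE), we solve for KE:

λ² = h²/(2mKE)
KE = h²/(2mλ²)
KE = (6.626 × 10^-34 J·s)² / (2 × 1.67 × 10^-27 kg × (8.79 × 10^-10 m)²)
KE = 1.70 × 10^-22 J
KE = 1.06 × 10^-3 eV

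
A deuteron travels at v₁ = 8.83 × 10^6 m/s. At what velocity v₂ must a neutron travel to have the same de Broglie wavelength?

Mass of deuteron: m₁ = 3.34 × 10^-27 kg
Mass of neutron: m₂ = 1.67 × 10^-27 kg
v₂ = 1.77 × 10^7 m/s

For equal de Broglie wavelengths: λ₁ = λ₂

h/(m₁v₁) = h/(m₂v₂)
m₁v₁ = m₂v₂
v₂ = v₁ · (m₁/m₂)

v₂ = 8.83 × 10^6 m/s × (3.34 × 10^-27 kg / 1.67 × 10^-27 kg)
v₂ = 1.77 × 10^7 m/s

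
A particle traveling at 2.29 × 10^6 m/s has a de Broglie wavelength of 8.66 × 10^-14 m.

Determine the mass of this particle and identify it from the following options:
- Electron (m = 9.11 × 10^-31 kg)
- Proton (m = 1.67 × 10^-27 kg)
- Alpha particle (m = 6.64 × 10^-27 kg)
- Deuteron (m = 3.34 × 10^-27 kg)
The particle is a deuteron.

From λ = h/(mv), solve for mass:

m = h/(λv)
m = (6.626 × 10^-34 J·s) / (8.66 × 10^-14 m × 2.29 × 10^6 m/s)
m = 3.34 × 10^-27 kg

Comparing with the listed masses, this is closest to a deuteron.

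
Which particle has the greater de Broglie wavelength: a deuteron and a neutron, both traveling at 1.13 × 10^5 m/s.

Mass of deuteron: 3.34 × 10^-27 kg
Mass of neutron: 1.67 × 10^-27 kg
The neutron has the longer wavelength.

Using λ = h/(mv), since both particles have the same velocity, the wavelength depends only on mass.

For deuteron: λ₁ = h/(m₁v) = 1.76 × 10^-12 m
For neutron: λ₂ = h/(m₂v) = 3.51 × 10^-12 m

Since λ ∝ 1/m at constant velocity, the lighter particle has the longer wavelength.

The neutron has the longer de Broglie wavelength.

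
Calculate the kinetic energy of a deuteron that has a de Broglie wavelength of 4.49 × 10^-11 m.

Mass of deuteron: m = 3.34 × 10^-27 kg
3.26 × 10^-20 J (or 0.203 eV)

From λ = h/√(2mKE), we solve for KE:

λ² = h²/(2mKE)
KE = h²/(2mλ²)
KE = (6.626 × 10^-34 J·s)² / (2 × 3.34 × 10^-27 kg × (4.49 × 10^-11 m)²)
KE = 3.26 × 10^-20 J
KE = 0.203 eV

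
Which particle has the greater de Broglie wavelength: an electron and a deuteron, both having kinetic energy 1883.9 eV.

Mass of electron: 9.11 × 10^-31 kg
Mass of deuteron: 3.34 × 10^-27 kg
The electron has the longer wavelength.

Using λ = h/√(2mKE):

For electron: λ₁ = h/√(2m₁KE) = 2.83 × 10^-11 m
For deuteron: λ₂ = h/√(2m₂KE) = 4.67 × 10^-13 m

Since λ ∝ 1/√m at constant kinetic energy, the lighter particle has the longer wavelength.

The electron has the longer de Broglie wavelength.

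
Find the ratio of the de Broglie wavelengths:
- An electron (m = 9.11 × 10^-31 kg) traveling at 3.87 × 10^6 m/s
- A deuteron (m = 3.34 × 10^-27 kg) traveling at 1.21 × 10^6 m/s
λ₁/λ₂ = 1.15 × 10^3

Using λ = h/(mv):

λ₁ = h/(m₁v₁) = 1.88 × 10^-10 m
λ₂ = h/(m₂v₂) = 1.64 × 10^-13 m

Ratio λ₁/λ₂ = (m₂v₂)/(m₁v₁)
         = (3.34 × 10^-27 kg × 1.21 × 10^6 m/s) / (9.11 × 10^-31 kg × 3.87 × 10^6 m/s)
         = 1.15 × 10^3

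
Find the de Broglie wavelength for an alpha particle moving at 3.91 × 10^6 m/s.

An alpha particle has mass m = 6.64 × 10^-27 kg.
2.55 × 10^-14 m

Using the de Broglie relation λ = h/(mv):

λ = h/(mv)
λ = (6.626 × 10^-34 J·s) / (6.64 × 10^-27 kg × 3.91 × 10^6 m/s)
λ = 2.55 × 10^-14 m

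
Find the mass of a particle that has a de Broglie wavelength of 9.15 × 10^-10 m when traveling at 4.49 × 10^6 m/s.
1.61 × 10^-31 kg

From the de Broglie relation λ = h/(mv), we solve for m:

m = h/(λv)
m = (6.626 × 10^-34 J·s) / (9.15 × 10^-10 m × 4.49 × 10^6 m/s)
m = 1.61 × 10^-31 kg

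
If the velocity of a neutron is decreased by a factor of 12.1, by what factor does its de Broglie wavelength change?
The wavelength increases by a factor of 12.1.

From λ = h/(mv), the wavelength is inversely proportional to velocity:

λ ∝ 1/v

If v → v/12.1, then λ → 12.1λ

When velocity is decreased by a factor of 12.1, the wavelength increases by a factor of 12.1.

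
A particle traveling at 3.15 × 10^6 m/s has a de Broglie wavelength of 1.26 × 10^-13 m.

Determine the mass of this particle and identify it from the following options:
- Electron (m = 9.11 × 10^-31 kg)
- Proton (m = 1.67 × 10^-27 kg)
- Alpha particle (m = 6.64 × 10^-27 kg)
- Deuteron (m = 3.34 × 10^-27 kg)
The particle is a proton.

From λ = h/(mv), solve for mass:

m = h/(λv)
m = (6.626 × 10^-34 J·s) / (1.26 × 10^-13 m × 3.15 × 10^6 m/s)
m = 1.67 × 10^-27 kg

Comparing with the listed masses, this is closest to a proton.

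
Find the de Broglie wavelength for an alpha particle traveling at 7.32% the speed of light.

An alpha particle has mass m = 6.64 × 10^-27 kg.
4.55 × 10^-15 m

Using the de Broglie relation λ = h/(mv):

v = 7.32% × c = 2.194 × 10^7 m/s

λ = h/(mv)
λ = (6.626 × 10^-34 J·s) / (6.64 × 10^-27 kg × 2.194 × 10^7 m/s)
λ = 4.55 × 10^-15 m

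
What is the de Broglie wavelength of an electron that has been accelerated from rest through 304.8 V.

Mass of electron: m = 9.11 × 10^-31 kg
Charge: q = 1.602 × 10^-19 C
7.02 × 10^-11 m

When a particle is accelerated through voltage V, it gains kinetic energy KE = qV.

The de Broglie wavelength is then λ = h/√(2mqV):

λ = h/√(2mqV)
λ = (6.626 × 10^-34 J·s) / √(2 × 9.11 × 10^-31 kg × 1.602 × 10^-19 C × 304.8 V)
λ = 7.02 × 10^-11 m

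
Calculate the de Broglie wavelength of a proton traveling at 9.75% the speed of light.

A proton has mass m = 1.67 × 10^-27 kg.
1.36 × 10^-14 m

Using the de Broglie relation λ = h/(mv):

v = 9.75% × c = 2.923 × 10^7 m/s

λ = h/(mv)
λ = (6.626 × 10^-34 J·s) / (1.67 × 10^-27 kg × 2.923 × 10^7 m/s)
λ = 1.36 × 10^-14 m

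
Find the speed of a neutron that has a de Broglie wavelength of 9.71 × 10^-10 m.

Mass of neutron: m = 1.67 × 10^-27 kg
4.09 × 10^2 m/s

From the de Broglie relation λ = h/(mv), we solve for v:

v = h/(mλ)
v = (6.626 × 10^-34 J·s) / (1.67 × 10^-27 kg × 9.71 × 10^-10 m)
v = 4.09 × 10^2 m/s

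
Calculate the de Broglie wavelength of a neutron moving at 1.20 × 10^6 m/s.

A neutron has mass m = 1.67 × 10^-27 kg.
3.31 × 10^-13 m

Using the de Broglie relation λ = h/(mv):

λ = h/(mv)
λ = (6.626 × 10^-34 J·s) / (1.67 × 10^-27 kg × 1.20 × 10^6 m/s)
λ = 3.31 × 10^-13 m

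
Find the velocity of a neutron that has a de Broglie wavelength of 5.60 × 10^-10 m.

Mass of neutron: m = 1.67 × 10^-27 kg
7.09 × 10^2 m/s

From the de Broglie relation λ = h/(mv), we solve for v:

v = h/(mλ)
v = (6.626 × 10^-34 J·s) / (1.67 × 10^-27 kg × 5.60 × 10^-10 m)
v = 7.09 × 10^2 m/s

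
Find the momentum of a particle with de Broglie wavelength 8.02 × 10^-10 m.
8.26 × 10^-25 kg·m/s

From the de Broglie relation λ = h/p, we solve for p:

p = h/λ
p = (6.626 × 10^-34 J·s) / (8.02 × 10^-10 m)
p = 8.26 × 10^-25 kg·m/s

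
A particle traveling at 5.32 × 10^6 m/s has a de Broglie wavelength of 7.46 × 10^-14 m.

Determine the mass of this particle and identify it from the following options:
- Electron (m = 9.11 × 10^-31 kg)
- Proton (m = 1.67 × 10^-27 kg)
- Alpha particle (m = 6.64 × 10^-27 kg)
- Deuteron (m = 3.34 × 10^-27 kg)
The particle is a proton.

From λ = h/(mv), solve for mass:

m = h/(λv)
m = (6.626 × 10^-34 J·s) / (7.46 × 10^-14 m × 5.32 × 10^6 m/s)
m = 1.67 × 10^-27 kg

Comparing with the listed masses, this is closest to a proton.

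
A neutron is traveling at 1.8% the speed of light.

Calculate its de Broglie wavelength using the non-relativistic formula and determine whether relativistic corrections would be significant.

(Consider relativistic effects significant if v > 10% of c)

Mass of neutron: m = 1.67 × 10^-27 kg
No, relativistic corrections are not needed.

Using the non-relativistic de Broglie formula λ = h/(mv):

v = 1.8% × c = 5.396 × 10^6 m/s

λ = h/(mv)
λ = (6.626 × 10^-34 J·s) / (1.67 × 10^-27 kg × 5.396 × 10^6 m/s)
λ = 7.35 × 10^-14 m

Since v = 1.8% of c < 10% of c, relativistic corrections are NOT significant and this non-relativistic result is a good approximation.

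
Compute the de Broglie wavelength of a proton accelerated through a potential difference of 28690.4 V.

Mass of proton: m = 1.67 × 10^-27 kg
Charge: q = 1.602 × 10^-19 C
1.69 × 10^-13 m

When a particle is accelerated through voltage V, it gains kinetic energy KE = qV.

The de Broglie wavelength is then λ = h/√(2mqV):

λ = h/√(2mqV)
λ = (6.626 × 10^-34 J·s) / √(2 × 1.67 × 10^-27 kg × 1.602 × 10^-19 C × 28690.4 V)
λ = 1.69 × 10^-13 m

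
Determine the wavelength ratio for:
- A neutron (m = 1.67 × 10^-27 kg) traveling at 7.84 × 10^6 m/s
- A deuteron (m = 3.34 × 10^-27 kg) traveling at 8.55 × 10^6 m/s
λ₁/λ₂ = 2.18

Using λ = h/(mv):

λ₁ = h/(m₁v₁) = 5.06 × 10^-14 m
λ₂ = h/(m₂v₂) = 2.32 × 10^-14 m

Ratio λ₁/λ₂ = (m₂v₂)/(m₁v₁)
         = (3.34 × 10^-27 kg × 8.55 × 10^6 m/s) / (1.67 × 10^-27 kg × 7.84 × 10^6 m/s)
         = 2.18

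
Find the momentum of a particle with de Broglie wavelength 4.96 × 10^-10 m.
1.34 × 10^-24 kg·m/s

From the de Broglie relation λ = h/p, we solve for p:

p = h/λ
p = (6.626 × 10^-34 J·s) / (4.96 × 10^-10 m)
p = 1.34 × 10^-24 kg·m/s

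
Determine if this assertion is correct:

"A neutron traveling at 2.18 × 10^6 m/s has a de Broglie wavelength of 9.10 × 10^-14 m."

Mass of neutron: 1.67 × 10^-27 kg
False

The claim is incorrect.

Using λ = h/(mv):
λ = (6.626 × 10^-34 J·s) / (1.67 × 10^-27 kg × 2.18 × 10^6 m/s)
λ = 1.82 × 10^-13 m

The actual wavelength differs from the claimed 9.10 × 10^-14 m.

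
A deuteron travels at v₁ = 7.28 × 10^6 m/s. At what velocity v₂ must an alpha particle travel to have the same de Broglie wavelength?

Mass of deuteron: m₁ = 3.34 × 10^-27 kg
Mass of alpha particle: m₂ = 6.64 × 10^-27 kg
v₂ = 3.66 × 10^6 m/s

For equal de Broglie wavelengths: λ₁ = λ₂

h/(m₁v₁) = h/(m₂v₂)
m₁v₁ = m₂v₂
v₂ = v₁ · (m₁/m₂)

v₂ = 7.28 × 10^6 m/s × (3.34 × 10^-27 kg / 6.64 × 10^-27 kg)
v₂ = 3.66 × 10^6 m/s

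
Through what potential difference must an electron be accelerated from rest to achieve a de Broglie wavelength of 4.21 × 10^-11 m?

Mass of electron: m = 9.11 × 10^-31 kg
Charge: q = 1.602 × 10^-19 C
849 V

From λ = h/√(2mqV), we solve for V:

λ² = h²/(2mqV)
V = h²/(2mqλ²)
V = (6.626 × 10^-34 J·s)² / (2 × 9.11 × 10^-31 kg × 1.602 × 10^-19 C × (4.21 × 10^-11 m)²)
V = 849 V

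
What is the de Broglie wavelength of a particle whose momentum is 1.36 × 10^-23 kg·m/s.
4.87 × 10^-11 m

Using the de Broglie relation λ = h/p:

λ = h/p
λ = (6.626 × 10^-34 J·s) / (1.36 × 10^-23 kg·m/s)
λ = 4.87 × 10^-11 m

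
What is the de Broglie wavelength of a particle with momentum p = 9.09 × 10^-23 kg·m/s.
7.29 × 10^-12 m

Using the de Broglie relation λ = h/p:

λ = h/p
λ = (6.626 × 10^-34 J·s) / (9.09 × 10^-23 kg·m/s)
λ = 7.29 × 10^-12 m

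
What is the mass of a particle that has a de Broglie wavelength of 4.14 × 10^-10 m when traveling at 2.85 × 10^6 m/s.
5.62 × 10^-31 kg

From the de Broglie relation λ = h/(mv), we solve for m:

m = h/(λv)
m = (6.626 × 10^-34 J·s) / (4.14 × 10^-10 m × 2.85 × 10^6 m/s)
m = 5.62 × 10^-31 kg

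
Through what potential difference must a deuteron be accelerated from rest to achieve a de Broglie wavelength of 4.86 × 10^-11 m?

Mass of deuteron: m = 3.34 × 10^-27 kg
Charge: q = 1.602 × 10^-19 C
1.74 × 10^-1 V

From λ = h/√(2mqV), we solve for V:

λ² = h²/(2mqV)
V = h²/(2mqλ²)
V = (6.626 × 10^-34 J·s)² / (2 × 3.34 × 10^-27 kg × 1.602 × 10^-19 C × (4.86 × 10^-11 m)²)
V = 1.74 × 10^-1 V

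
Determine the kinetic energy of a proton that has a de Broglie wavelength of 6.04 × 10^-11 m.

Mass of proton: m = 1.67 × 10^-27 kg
3.60 × 10^-20 J (or 0.225 eV)

From λ = h/√(2mKE), we solve for KE:

λ² = h²/(2mKE)
KE = h²/(2mλ²)
KE = (6.626 × 10^-34 J·s)² / (2 × 1.67 × 10^-27 kg × (6.04 × 10^-11 m)²)
KE = 3.60 × 10^-20 J
KE = 0.225 eV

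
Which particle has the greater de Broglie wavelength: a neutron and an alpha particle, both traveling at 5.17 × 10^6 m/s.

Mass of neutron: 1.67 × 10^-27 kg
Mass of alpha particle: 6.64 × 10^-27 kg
The neutron has the longer wavelength.

Using λ = h/(mv), since both particles have the same velocity, the wavelength depends only on mass.

For neutron: λ₁ = h/(m₁v) = 7.67 × 10^-14 m
For alpha particle: λ₂ = h/(m₂v) = 1.93 × 10^-14 m

Since λ ∝ 1/m at constant velocity, the lighter particle has the longer wavelength.

The neutron has the longer de Broglie wavelength.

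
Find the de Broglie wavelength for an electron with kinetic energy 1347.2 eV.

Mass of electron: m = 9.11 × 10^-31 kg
3.34 × 10^-11 m

Using λ = h/√(2mKE):

First convert KE to Joules: KE = 1347.2 eV = 2.158 × 10^-16 J

λ = h/√(2mKE)
λ = (6.626 × 10^-34 J·s) / √(2 × 9.11 × 10^-31 kg × 2.158 × 10^-16 J)
λ = 3.34 × 10^-11 m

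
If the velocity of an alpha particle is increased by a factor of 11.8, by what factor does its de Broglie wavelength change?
The wavelength decreases by a factor of 11.8.

From λ = h/(mv), the wavelength is inversely proportional to velocity:

λ ∝ 1/v

If v → 11.8v, then λ → λ/11.8

When velocity is increased by a factor of 11.8, the wavelength decreases by a factor of 11.8.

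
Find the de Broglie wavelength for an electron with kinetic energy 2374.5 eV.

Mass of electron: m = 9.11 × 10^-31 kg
2.52 × 10^-11 m

Using λ = h/√(2mKE):

First convert KE to Joules: KE = 2374.5 eV = 3.804 × 10^-16 J

λ = h/√(2mKE)
λ = (6.626 × 10^-34 J·s) / √(2 × 9.11 × 10^-31 kg × 3.804 × 10^-16 J)
λ = 2.52 × 10^-11 m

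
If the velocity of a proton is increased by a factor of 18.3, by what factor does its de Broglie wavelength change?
The wavelength decreases by a factor of 18.3.

From λ = h/(mv), the wavelength is inversely proportional to velocity:

λ ∝ 1/v

If v → 18.3v, then λ → λ/18.3

When velocity is increased by a factor of 18.3, the wavelength decreases by a factor of 18.3.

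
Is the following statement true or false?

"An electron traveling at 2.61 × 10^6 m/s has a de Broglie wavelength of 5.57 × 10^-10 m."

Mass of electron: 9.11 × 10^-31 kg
False

The claim is incorrect.

Using λ = h/(mv):
λ = (6.626 × 10^-34 J·s) / (9.11 × 10^-31 kg × 2.61 × 10^6 m/s)
λ = 2.79 × 10^-10 m

The actual wavelength differs from the claimed 5.57 × 10^-10 m.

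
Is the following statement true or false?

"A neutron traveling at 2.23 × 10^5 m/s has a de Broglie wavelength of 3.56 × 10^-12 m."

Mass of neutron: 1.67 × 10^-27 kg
False

The claim is incorrect.

Using λ = h/(mv):
λ = (6.626 × 10^-34 J·s) / (1.67 × 10^-27 kg × 2.23 × 10^5 m/s)
λ = 1.78 × 10^-12 m

The actual wavelength differs from the claimed 3.56 × 10^-12 m.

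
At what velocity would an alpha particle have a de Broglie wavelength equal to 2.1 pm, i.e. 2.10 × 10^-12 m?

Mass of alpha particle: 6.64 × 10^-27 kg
4.75 × 10^4 m/s

From λ = h/(mv), solve for v:

v = h/(mλ)
v = (6.626 × 10^-34 J·s) / (6.64 × 10^-27 kg × 2.10 × 10^-12 m)
v = 4.75 × 10^4 m/s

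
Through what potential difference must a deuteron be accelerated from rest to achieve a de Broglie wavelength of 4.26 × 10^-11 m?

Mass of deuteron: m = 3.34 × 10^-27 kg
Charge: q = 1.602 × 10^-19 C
2.26 × 10^-1 V

From λ = h/√(2mqV), we solve for V:

λ² = h²/(2mqV)
V = h²/(2mqλ²)
V = (6.626 × 10^-34 J·s)² / (2 × 3.34 × 10^-27 kg × 1.602 × 10^-19 C × (4.26 × 10^-11 m)²)
V = 2.26 × 10^-1 V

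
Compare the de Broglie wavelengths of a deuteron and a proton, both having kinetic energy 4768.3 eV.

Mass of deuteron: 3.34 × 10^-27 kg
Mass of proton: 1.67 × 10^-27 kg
The proton has the longer wavelength.

Using λ = h/√(2mKE):

For deuteron: λ₁ = h/√(2m₁KE) = 2.93 × 10^-13 m
For proton: λ₂ = h/√(2m₂KE) = 4.15 × 10^-13 m

Since λ ∝ 1/√m at constant kinetic energy, the lighter particle has the longer wavelength.

The proton has the longer de Broglie wavelength.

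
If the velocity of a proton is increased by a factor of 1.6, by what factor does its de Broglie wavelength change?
The wavelength decreases by a factor of 1.6.

From λ = h/(mv), the wavelength is inversely proportional to velocity:

λ ∝ 1/v

If v → 1.6v, then λ → λ/1.6

When velocity is increased by a factor of 1.6, the wavelength decreases by a factor of 1.6.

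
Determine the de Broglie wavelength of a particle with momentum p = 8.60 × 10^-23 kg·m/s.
7.70 × 10^-12 m

Using the de Broglie relation λ = h/p:

λ = h/p
λ = (6.626 × 10^-34 J·s) / (8.60 × 10^-23 kg·m/s)
λ = 7.70 × 10^-12 m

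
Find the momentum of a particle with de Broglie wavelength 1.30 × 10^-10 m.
5.10 × 10^-24 kg·m/s

From the de Broglie relation λ = h/p, we solve for p:

p = h/λ
p = (6.626 × 10^-34 J·s) / (1.30 × 10^-10 m)
p = 5.10 × 10^-24 kg·m/s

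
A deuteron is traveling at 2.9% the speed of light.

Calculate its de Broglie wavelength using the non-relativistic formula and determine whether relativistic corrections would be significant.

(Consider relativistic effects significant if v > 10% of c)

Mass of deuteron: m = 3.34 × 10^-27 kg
No, relativistic corrections are not needed.

Using the non-relativistic de Broglie formula λ = h/(mv):

v = 2.9% × c = 8.694 × 10^6 m/s

λ = h/(mv)
λ = (6.626 × 10^-34 J·s) / (3.34 × 10^-27 kg × 8.694 × 10^6 m/s)
λ = 2.28 × 10^-14 m

Since v = 2.9% of c < 10% of c, relativistic corrections are NOT significant and this non-relativistic result is a good approximation.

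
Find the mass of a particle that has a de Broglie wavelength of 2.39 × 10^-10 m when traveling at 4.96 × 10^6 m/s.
5.59 × 10^-31 kg

From the de Broglie relation λ = h/(mv), we solve for m:

m = h/(λv)
m = (6.626 × 10^-34 J·s) / (2.39 × 10^-10 m × 4.96 × 10^6 m/s)
m = 5.59 × 10^-31 kg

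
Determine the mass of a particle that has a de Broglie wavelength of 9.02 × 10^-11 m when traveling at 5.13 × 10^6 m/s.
1.43 × 10^-30 kg

From the de Broglie relation λ = h/(mv), we solve for m:

m = h/(λv)
m = (6.626 × 10^-34 J·s) / (9.02 × 10^-11 m × 5.13 × 10^6 m/s)
m = 1.43 × 10^-30 kg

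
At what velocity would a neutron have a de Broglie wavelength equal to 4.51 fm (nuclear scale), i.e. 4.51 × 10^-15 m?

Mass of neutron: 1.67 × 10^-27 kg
8.80 × 10^7 m/s

From λ = h/(mv), solve for v:

v = h/(mλ)
v = (6.626 × 10^-34 J·s) / (1.67 × 10^-27 kg × 4.51 × 10^-15 m)
v = 8.80 × 10^7 m/s

Note: This velocity is 29.3% of the speed of light, so relativistic corrections would be needed for a more accurate calculation.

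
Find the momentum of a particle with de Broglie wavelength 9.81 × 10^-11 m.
6.75 × 10^-24 kg·m/s

From the de Broglie relation λ = h/p, we solve for p:

p = h/λ
p = (6.626 × 10^-34 J·s) / (9.81 × 10^-11 m)
p = 6.75 × 10^-24 kg·m/s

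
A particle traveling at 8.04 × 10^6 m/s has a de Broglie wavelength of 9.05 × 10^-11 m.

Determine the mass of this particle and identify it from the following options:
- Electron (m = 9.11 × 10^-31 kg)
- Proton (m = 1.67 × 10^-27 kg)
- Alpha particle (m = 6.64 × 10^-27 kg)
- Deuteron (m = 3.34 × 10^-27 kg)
The particle is an electron.

From λ = h/(mv), solve for mass:

m = h/(λv)
m = (6.626 × 10^-34 J·s) / (9.05 × 10^-11 m × 8.04 × 10^6 m/s)
m = 9.11 × 10^-31 kg

Comparing with the listed masses, this is closest to an electron.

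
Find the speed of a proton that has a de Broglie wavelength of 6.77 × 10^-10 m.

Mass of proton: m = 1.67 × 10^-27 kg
5.86 × 10^2 m/s

From the de Broglie relation λ = h/(mv), we solve for v:

v = h/(mλ)
v = (6.626 × 10^-34 J·s) / (1.67 × 10^-27 kg × 6.77 × 10^-10 m)
v = 5.86 × 10^2 m/s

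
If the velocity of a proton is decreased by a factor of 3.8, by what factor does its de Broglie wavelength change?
The wavelength increases by a factor of 3.8.

From λ = h/(mv), the wavelength is inversely proportional to velocity:

λ ∝ 1/v

If v → v/3.8, then λ → 3.8λ

When velocity is decreased by a factor of 3.8, the wavelength increases by a factor of 3.8.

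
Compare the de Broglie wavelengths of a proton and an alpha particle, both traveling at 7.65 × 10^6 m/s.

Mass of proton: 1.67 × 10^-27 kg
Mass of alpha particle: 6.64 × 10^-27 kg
The proton has the longer wavelength.

Using λ = h/(mv), since both particles have the same velocity, the wavelength depends only on mass.

For proton: λ₁ = h/(m₁v) = 5.19 × 10^-14 m
For alpha particle: λ₂ = h/(m₂v) = 1.30 × 10^-14 m

Since λ ∝ 1/m at constant velocity, the lighter particle has the longer wavelength.

The proton has the longer de Broglie wavelength.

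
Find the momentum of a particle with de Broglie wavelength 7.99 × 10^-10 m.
8.29 × 10^-25 kg·m/s

From the de Broglie relation λ = h/p, we solve for p:

p = h/λ
p = (6.626 × 10^-34 J·s) / (7.99 × 10^-10 m)
p = 8.29 × 10^-25 kg·m/s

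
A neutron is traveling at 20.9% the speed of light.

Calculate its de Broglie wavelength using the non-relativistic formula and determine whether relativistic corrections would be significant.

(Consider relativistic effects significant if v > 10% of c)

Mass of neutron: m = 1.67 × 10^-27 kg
Yes, relativistic corrections are needed.

Using the non-relativistic de Broglie formula λ = h/(mv):

v = 20.9% × c = 6.266 × 10^7 m/s

λ = h/(mv)
λ = (6.626 × 10^-34 J·s) / (1.67 × 10^-27 kg × 6.266 × 10^7 m/s)
λ = 6.33 × 10^-15 m

Since v = 20.9% of c > 10% of c, relativistic corrections ARE significant and the actual wavelength would differ from this non-relativistic estimate.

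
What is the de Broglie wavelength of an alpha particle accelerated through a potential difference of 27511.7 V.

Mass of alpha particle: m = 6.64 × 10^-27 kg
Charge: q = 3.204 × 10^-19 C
6.12 × 10^-14 m

When a particle is accelerated through voltage V, it gains kinetic energy KE = qV.

The de Broglie wavelength is then λ = h/√(2mqV):

λ = h/√(2mqV)
λ = (6.626 × 10^-34 J·s) / √(2 × 6.64 × 10^-27 kg × 3.204 × 10^-19 C × 27511.7 V)
λ = 6.12 × 10^-14 m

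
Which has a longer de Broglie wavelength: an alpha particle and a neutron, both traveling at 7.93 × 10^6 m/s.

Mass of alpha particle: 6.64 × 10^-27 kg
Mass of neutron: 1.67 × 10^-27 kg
The neutron has the longer wavelength.

Using λ = h/(mv), since both particles have the same velocity, the wavelength depends only on mass.

For alpha particle: λ₁ = h/(m₁v) = 1.26 × 10^-14 m
For neutron: λ₂ = h/(m₂v) = 5.00 × 10^-14 m

Since λ ∝ 1/m at constant velocity, the lighter particle has the longer wavelength.

The neutron has the longer de Broglie wavelength.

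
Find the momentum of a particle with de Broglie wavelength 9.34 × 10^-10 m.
7.09 × 10^-25 kg·m/s

From the de Broglie relation λ = h/p, we solve for p:

p = h/λ
p = (6.626 × 10^-34 J·s) / (9.34 × 10^-10 m)
p = 7.09 × 10^-25 kg·m/s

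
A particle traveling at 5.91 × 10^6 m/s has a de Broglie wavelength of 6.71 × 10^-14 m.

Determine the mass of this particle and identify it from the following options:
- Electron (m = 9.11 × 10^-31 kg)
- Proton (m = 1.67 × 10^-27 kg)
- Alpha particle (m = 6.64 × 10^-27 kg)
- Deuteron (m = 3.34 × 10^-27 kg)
The particle is a proton.

From λ = h/(mv), solve for mass:

m = h/(λv)
m = (6.626 × 10^-34 J·s) / (6.71 × 10^-14 m × 5.91 × 10^6 m/s)
m = 1.67 × 10^-27 kg

Comparing with the listed masses, this is closest to a proton.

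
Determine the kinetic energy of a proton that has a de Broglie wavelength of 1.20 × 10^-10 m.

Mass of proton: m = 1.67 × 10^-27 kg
9.13 × 10^-21 J (or 0.0570 eV)

From λ = h/√(2mKE), we solve for KE:

λ² = h²/(2mKE)
KE = h²/(2mλ²)
KE = (6.626 × 10^-34 J·s)² / (2 × 1.67 × 10^-27 kg × (1.20 × 10^-10 m)²)
KE = 9.13 × 10^-21 J
KE = 0.0570 eV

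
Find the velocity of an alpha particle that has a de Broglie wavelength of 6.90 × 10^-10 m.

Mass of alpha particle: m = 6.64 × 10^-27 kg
1.45 × 10^2 m/s

From the de Broglie relation λ = h/(mv), we solve for v:

v = h/(mλ)
v = (6.626 × 10^-34 J·s) / (6.64 × 10^-27 kg × 6.90 × 10^-10 m)
v = 1.45 × 10^2 m/s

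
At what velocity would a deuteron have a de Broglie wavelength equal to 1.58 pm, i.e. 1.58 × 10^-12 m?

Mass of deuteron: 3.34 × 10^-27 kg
1.26 × 10^5 m/s

From λ = h/(mv), solve for v:

v = h/(mλ)
v = (6.626 × 10^-34 J·s) / (3.34 × 10^-27 kg × 1.58 × 10^-12 m)
v = 1.26 × 10^5 m/s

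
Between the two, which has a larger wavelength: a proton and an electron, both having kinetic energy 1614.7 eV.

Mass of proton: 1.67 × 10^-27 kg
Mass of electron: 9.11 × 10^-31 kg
The electron has the longer wavelength.

Using λ = h/√(2mKE):

For proton: λ₁ = h/√(2m₁KE) = 7.13 × 10^-13 m
For electron: λ₂ = h/√(2m₂KE) = 3.05 × 10^-11 m

Since λ ∝ 1/√m at constant kinetic energy, the lighter particle has the longer wavelength.

The electron has the longer de Broglie wavelength.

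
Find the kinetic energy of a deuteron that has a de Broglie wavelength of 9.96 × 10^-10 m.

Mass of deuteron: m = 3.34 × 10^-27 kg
6.63 × 10^-23 J (or 4.14 × 10^-4 eV)

From λ = h/√(2mKE), we solve for KE:

λ² = h²/(2mKE)
KE = h²/(2mλ²)
KE = (6.626 × 10^-34 J·s)² / (2 × 3.34 × 10^-27 kg × (9.96 × 10^-10 m)²)
KE = 6.63 × 10^-23 J
KE = 4.14 × 10^-4 eV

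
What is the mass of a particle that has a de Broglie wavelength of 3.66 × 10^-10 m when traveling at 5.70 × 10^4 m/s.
3.18 × 10^-29 kg

From the de Broglie relation λ = h/(mv), we solve for m:

m = h/(λv)
m = (6.626 × 10^-34 J·s) / (3.66 × 10^-10 m × 5.70 × 10^4 m/s)
m = 3.18 × 10^-29 kg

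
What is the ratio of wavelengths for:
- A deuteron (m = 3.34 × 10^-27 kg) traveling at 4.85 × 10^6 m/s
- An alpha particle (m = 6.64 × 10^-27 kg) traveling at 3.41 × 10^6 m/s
λ₁/λ₂ = 1.40

Using λ = h/(mv):

λ₁ = h/(m₁v₁) = 4.09 × 10^-14 m
λ₂ = h/(m₂v₂) = 2.93 × 10^-14 m

Ratio λ₁/λ₂ = (m₂v₂)/(m₁v₁)
         = (6.64 × 10^-27 kg × 3.41 × 10^6 m/s) / (3.34 × 10^-27 kg × 4.85 × 10^6 m/s)
         = 1.40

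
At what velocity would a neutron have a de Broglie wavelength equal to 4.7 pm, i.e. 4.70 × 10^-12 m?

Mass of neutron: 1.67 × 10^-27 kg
8.44 × 10^4 m/s

From λ = h/(mv), solve for v:

v = h/(mλ)
v = (6.626 × 10^-34 J·s) / (1.67 × 10^-27 kg × 4.70 × 10^-12 m)
v = 8.44 × 10^4 m/s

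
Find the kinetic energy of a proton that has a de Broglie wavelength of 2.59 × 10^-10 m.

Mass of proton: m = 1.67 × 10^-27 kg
1.96 × 10^-21 J (or 0.0122 eV)

From λ = h/√(2mKE), we solve for KE:

λ² = h²/(2mKE)
KE = h²/(2mλ²)
KE = (6.626 × 10^-34 J·s)² / (2 × 1.67 × 10^-27 kg × (2.59 × 10^-10 m)²)
KE = 1.96 × 10^-21 J
KE = 0.0122 eV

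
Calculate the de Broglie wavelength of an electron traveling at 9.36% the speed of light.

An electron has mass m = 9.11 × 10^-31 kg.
2.59 × 10^-11 m

Using the de Broglie relation λ = h/(mv):

v = 9.36% × c = 2.806 × 10^7 m/s

λ = h/(mv)
λ = (6.626 × 10^-34 J·s) / (9.11 × 10^-31 kg × 2.806 × 10^7 m/s)
λ = 2.59 × 10^-11 m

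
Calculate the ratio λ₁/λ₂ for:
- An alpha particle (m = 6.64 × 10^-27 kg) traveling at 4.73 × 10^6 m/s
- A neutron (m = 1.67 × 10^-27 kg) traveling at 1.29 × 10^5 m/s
λ₁/λ₂ = 6.86 × 10^-3

Using λ = h/(mv):

λ₁ = h/(m₁v₁) = 2.11 × 10^-14 m
λ₂ = h/(m₂v₂) = 3.08 × 10^-12 m

Ratio λ₁/λ₂ = (m₂v₂)/(m₁v₁)
         = (1.67 × 10^-27 kg × 1.29 × 10^5 m/s) / (6.64 × 10^-27 kg × 4.73 × 10^6 m/s)
         = 6.86 × 10^-3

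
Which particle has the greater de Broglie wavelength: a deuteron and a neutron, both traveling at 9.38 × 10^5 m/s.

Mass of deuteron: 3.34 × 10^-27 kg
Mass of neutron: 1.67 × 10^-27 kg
The neutron has the longer wavelength.

Using λ = h/(mv), since both particles have the same velocity, the wavelength depends only on mass.

For deuteron: λ₁ = h/(m₁v) = 2.11 × 10^-13 m
For neutron: λ₂ = h/(m₂v) = 4.23 × 10^-13 m

Since λ ∝ 1/m at constant velocity, the lighter particle has the longer wavelength.

The neutron has the longer de Broglie wavelength.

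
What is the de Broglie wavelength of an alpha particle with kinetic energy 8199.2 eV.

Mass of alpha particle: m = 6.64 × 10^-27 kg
1.59 × 10^-13 m

Using λ = h/√(2mKE):

First convert KE to Joules: KE = 8199.2 eV = 1.314 × 10^-15 J

λ = h/√(2mKE)
λ = (6.626 × 10^-34 J·s) / √(2 × 6.64 × 10^-27 kg × 1.314 × 10^-15 J)
λ = 1.59 × 10^-13 m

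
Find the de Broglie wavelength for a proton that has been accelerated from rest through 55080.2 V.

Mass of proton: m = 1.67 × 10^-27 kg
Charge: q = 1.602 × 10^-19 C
1.22 × 10^-13 m

When a particle is accelerated through voltage V, it gains kinetic energy KE = qV.

The de Broglie wavelength is then λ = h/√(2mqV):

λ = h/√(2mqV)
λ = (6.626 × 10^-34 J·s) / √(2 × 1.67 × 10^-27 kg × 1.602 × 10^-19 C × 55080.2 V)
λ = 1.22 × 10^-13 m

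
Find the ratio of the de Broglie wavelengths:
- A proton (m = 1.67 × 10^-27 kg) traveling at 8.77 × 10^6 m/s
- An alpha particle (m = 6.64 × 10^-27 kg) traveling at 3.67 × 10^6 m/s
λ₁/λ₂ = 1.66

Using λ = h/(mv):

λ₁ = h/(m₁v₁) = 4.52 × 10^-14 m
λ₂ = h/(m₂v₂) = 2.72 × 10^-14 m

Ratio λ₁/λ₂ = (m₂v₂)/(m₁v₁)
         = (6.64 × 10^-27 kg × 3.67 × 10^6 m/s) / (1.67 × 10^-27 kg × 8.77 × 10^6 m/s)
         = 1.66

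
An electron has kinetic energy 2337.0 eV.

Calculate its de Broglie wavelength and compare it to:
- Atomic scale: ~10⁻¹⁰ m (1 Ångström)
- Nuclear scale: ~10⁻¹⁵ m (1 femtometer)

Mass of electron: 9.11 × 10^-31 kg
λ = 2.54 × 10^-11 m, which is between nuclear and atomic scales.

Using λ = h/√(2mKE):

KE = 2337.0 eV = 3.744 × 10^-16 J

λ = h/√(2mKE)
λ = (6.626 × 10^-34 J·s) / √(2 × 9.11 × 10^-31 kg × 3.744 × 10^-16 J)
λ = 2.54 × 10^-11 m

Comparison:
- Atomic scale (10⁻¹⁰ m): λ is 0.25× this size
- Nuclear scale (10⁻¹⁵ m): λ is 2.5e+04× this size

The wavelength is between nuclear and atomic scales.

This wavelength is appropriate for probing atomic structure but too large for nuclear physics experiments.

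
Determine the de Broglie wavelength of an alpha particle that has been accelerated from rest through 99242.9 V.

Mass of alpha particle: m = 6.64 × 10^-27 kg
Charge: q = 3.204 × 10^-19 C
3.22 × 10^-14 m

When a particle is accelerated through voltage V, it gains kinetic energy KE = qV.

The de Broglie wavelength is then λ = h/√(2mqV):

λ = h/√(2mqV)
λ = (6.626 × 10^-34 J·s) / √(2 × 6.64 × 10^-27 kg × 3.204 × 10^-19 C × 99242.9 V)
λ = 3.22 × 10^-14 m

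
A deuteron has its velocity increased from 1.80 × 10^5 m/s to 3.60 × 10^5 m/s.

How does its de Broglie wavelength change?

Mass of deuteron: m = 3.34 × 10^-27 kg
The wavelength decreases by a factor of 2.

Using λ = h/(mv):

Initial wavelength: λ₁ = h/(mv₁) = 1.10 × 10^-12 m
Final wavelength: λ₂ = h/(mv₂) = 5.51 × 10^-13 m

Since λ ∝ 1/v, when velocity increases by a factor of 2, the wavelength decreases by a factor of 2.

λ₂/λ₁ = v₁/v₂ = 1/2

The wavelength decreases by a factor of 2.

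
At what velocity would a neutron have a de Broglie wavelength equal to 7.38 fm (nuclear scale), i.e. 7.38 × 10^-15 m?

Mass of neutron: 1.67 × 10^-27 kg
5.38 × 10^7 m/s

From λ = h/(mv), solve for v:

v = h/(mλ)
v = (6.626 × 10^-34 J·s) / (1.67 × 10^-27 kg × 7.38 × 10^-15 m)
v = 5.38 × 10^7 m/s

Note: This velocity is 17.9% of the speed of light, so relativistic corrections would be needed for a more accurate calculation.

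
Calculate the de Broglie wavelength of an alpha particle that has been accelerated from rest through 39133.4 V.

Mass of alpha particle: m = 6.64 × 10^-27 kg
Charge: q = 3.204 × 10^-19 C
5.13 × 10^-14 m

When a particle is accelerated through voltage V, it gains kinetic energy KE = qV.

The de Broglie wavelength is then λ = h/√(2mqV):

λ = h/√(2mqV)
λ = (6.626 × 10^-34 J·s) / √(2 × 6.64 × 10^-27 kg × 3.204 × 10^-19 C × 39133.4 V)
λ = 5.13 × 10^-14 m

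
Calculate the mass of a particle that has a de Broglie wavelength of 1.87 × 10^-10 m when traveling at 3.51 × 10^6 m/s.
1.01 × 10^-30 kg

From the de Broglie relation λ = h/(mv), we solve for m:

m = h/(λv)
m = (6.626 × 10^-34 J·s) / (1.87 × 10^-10 m × 3.51 × 10^6 m/s)
m = 1.01 × 10^-30 kg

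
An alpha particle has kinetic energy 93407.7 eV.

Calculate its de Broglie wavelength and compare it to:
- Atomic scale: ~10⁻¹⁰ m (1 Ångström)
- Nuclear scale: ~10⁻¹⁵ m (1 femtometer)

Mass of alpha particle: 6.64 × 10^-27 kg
λ = 4.70 × 10^-14 m, which is between nuclear and atomic scales.

Using λ = h/√(2mKE):

KE = 93407.7 eV = 1.497 × 10^-14 J

λ = h/√(2mKE)
λ = (6.626 × 10^-34 J·s) / √(2 × 6.64 × 10^-27 kg × 1.497 × 10^-14 J)
λ = 4.70 × 10^-14 m

Comparison:
- Atomic scale (10⁻¹⁰ m): λ is 0.00047× this size
- Nuclear scale (10⁻¹⁵ m): λ is 47× this size

The wavelength is between nuclear and atomic scales.

This wavelength is appropriate for probing atomic structure but too large for nuclear physics experiments.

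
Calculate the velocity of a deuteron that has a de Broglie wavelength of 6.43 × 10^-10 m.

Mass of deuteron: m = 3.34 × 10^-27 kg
3.09 × 10^2 m/s

From the de Broglie relation λ = h/(mv), we solve for v:

v = h/(mλ)
v = (6.626 × 10^-34 J·s) / (3.34 × 10^-27 kg × 6.43 × 10^-10 m)
v = 3.09 × 10^2 m/s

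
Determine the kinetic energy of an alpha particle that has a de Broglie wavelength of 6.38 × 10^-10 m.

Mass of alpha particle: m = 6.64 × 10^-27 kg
8.12 × 10^-23 J (or 5.07 × 10^-4 eV)

From λ = h/√(2mKE), we solve for KE:

λ² = h²/(2mKE)
KE = h²/(2mλ²)
KE = (6.626 × 10^-34 J·s)² / (2 × 6.64 × 10^-27 kg × (6.38 × 10^-10 m)²)
KE = 8.12 × 10^-23 J
KE = 5.07 × 10^-4 eV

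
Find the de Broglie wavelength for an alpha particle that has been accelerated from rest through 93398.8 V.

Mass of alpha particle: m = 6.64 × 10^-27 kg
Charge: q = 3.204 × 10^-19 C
3.32 × 10^-14 m

When a particle is accelerated through voltage V, it gains kinetic energy KE = qV.

The de Broglie wavelength is then λ = h/√(2mqV):

λ = h/√(2mqV)
λ = (6.626 × 10^-34 J·s) / √(2 × 6.64 × 10^-27 kg × 3.204 × 10^-19 C × 93398.8 V)
λ = 3.32 × 10^-14 m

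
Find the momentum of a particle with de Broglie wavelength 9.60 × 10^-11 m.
6.90 × 10^-24 kg·m/s

From the de Broglie relation λ = h/p, we solve for p:

p = h/λ
p = (6.626 × 10^-34 J·s) / (9.60 × 10^-11 m)
p = 6.90 × 10^-24 kg·m/s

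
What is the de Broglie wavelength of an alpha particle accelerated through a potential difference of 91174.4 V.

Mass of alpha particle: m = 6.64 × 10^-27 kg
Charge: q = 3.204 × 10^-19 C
3.36 × 10^-14 m

When a particle is accelerated through voltage V, it gains kinetic energy KE = qV.

The de Broglie wavelength is then λ = h/√(2mqV):

λ = h/√(2mqV)
λ = (6.626 × 10^-34 J·s) / √(2 × 6.64 × 10^-27 kg × 3.204 × 10^-19 C × 91174.4 V)
λ = 3.36 × 10^-14 m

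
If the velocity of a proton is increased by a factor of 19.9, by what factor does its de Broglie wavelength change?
The wavelength decreases by a factor of 19.9.

From λ = h/(mv), the wavelength is inversely proportional to velocity:

λ ∝ 1/v

If v → 19.9v, then λ → λ/19.9

When velocity is increased by a factor of 19.9, the wavelength decreases by a factor of 19.9.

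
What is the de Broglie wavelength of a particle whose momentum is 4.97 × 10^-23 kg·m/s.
1.33 × 10^-11 m

Using the de Broglie relation λ = h/p:

λ = h/p
λ = (6.626 × 10^-34 J·s) / (4.97 × 10^-23 kg·m/s)
λ = 1.33 × 10^-11 m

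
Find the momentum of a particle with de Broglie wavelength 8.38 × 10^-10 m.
7.91 × 10^-25 kg·m/s

From the de Broglie relation λ = h/p, we solve for p:

p = h/λ
p = (6.626 × 10^-34 J·s) / (8.38 × 10^-10 m)
p = 7.91 × 10^-25 kg·m/s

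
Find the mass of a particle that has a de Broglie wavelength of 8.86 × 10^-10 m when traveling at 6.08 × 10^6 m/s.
1.23 × 10^-31 kg

From the de Broglie relation λ = h/(mv), we solve for m:

m = h/(λv)
m = (6.626 × 10^-34 J·s) / (8.86 × 10^-10 m × 6.08 × 10^6 m/s)
m = 1.23 × 10^-31 kg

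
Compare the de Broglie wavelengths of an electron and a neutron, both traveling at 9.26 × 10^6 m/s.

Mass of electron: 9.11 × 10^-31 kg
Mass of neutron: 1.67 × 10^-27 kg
The electron has the longer wavelength.

Using λ = h/(mv), since both particles have the same velocity, the wavelength depends only on mass.

For electron: λ₁ = h/(m₁v) = 7.85 × 10^-11 m
For neutron: λ₂ = h/(m₂v) = 4.28 × 10^-14 m

Since λ ∝ 1/m at constant velocity, the lighter particle has the longer wavelength.

The electron has the longer de Broglie wavelength.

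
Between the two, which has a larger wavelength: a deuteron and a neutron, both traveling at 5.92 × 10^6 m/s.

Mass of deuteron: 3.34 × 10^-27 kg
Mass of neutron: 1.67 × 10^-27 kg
The neutron has the longer wavelength.

Using λ = h/(mv), since both particles have the same velocity, the wavelength depends only on mass.

For deuteron: λ₁ = h/(m₁v) = 3.35 × 10^-14 m
For neutron: λ₂ = h/(m₂v) = 6.70 × 10^-14 m

Since λ ∝ 1/m at constant velocity, the lighter particle has the longer wavelength.

The neutron has the longer de Broglie wavelength.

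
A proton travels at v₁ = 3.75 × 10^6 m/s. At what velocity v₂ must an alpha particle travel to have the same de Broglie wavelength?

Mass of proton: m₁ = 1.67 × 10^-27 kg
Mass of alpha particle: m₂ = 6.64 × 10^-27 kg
v₂ = 9.43 × 10^5 m/s

For equal de Broglie wavelengths: λ₁ = λ₂

h/(m₁v₁) = h/(m₂v₂)
m₁v₁ = m₂v₂
v₂ = v₁ · (m₁/m₂)

v₂ = 3.75 × 10^6 m/s × (1.67 × 10^-27 kg / 6.64 × 10^-27 kg)
v₂ = 9.43 × 10^5 m/s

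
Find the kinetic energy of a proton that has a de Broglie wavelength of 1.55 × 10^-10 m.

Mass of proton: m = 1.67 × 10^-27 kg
5.47 × 10^-21 J (or 0.0341 eV)

From λ = h/√(2mKE), we solve for KE:

λ² = h²/(2mKE)
KE = h²/(2mλ²)
KE = (6.626 × 10^-34 J·s)² / (2 × 1.67 × 10^-27 kg × (1.55 × 10^-10 m)²)
KE = 5.47 × 10^-21 J
KE = 0.0341 eV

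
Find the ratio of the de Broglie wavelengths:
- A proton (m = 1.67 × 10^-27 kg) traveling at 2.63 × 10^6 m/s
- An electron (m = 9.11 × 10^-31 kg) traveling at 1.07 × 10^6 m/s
λ₁/λ₂ = 2.22 × 10^-4

Using λ = h/(mv):

λ₁ = h/(m₁v₁) = 1.51 × 10^-13 m
λ₂ = h/(m₂v₂) = 6.80 × 10^-10 m

Ratio λ₁/λ₂ = (m₂v₂)/(m₁v₁)
         = (9.11 × 10^-31 kg × 1.07 × 10^6 m/s) / (1.67 × 10^-27 kg × 2.63 × 10^6 m/s)
         = 2.22 × 10^-4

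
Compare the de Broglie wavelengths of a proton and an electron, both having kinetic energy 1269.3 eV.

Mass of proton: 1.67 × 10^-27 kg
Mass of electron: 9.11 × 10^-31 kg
The electron has the longer wavelength.

Using λ = h/√(2mKE):

For proton: λ₁ = h/√(2m₁KE) = 8.04 × 10^-13 m
For electron: λ₂ = h/√(2m₂KE) = 3.44 × 10^-11 m

Since λ ∝ 1/√m at constant kinetic energy, the lighter particle has the longer wavelength.

The electron has the longer de Broglie wavelength.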